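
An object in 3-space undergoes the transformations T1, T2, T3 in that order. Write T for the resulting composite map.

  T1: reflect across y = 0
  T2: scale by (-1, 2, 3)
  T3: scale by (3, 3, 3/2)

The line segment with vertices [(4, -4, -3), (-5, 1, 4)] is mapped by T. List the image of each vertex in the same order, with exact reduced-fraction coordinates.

T1 reflect across y = 0: (4, -4, -3) → (4, 4, -3); (-5, 1, 4) → (-5, -1, 4)
T2 scale by (-1, 2, 3): (4, 4, -3) → (-4, 8, -9); (-5, -1, 4) → (5, -2, 12)
T3 scale by (3, 3, 3/2): (-4, 8, -9) → (-12, 24, -27/2); (5, -2, 12) → (15, -6, 18)

image vertices: (-12, 24, -27/2), (15, -6, 18)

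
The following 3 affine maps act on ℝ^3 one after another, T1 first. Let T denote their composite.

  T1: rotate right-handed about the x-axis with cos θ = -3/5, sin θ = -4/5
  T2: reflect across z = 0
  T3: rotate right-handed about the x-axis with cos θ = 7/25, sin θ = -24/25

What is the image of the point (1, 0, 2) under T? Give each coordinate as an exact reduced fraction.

T(p) = (1, 8/5, -6/5)

T1 rotate right-handed about the x-axis with cos θ = -3/5, sin θ = -4/5: (1, 0, 2) → (1, 8/5, -6/5)
T2 reflect across z = 0: (1, 8/5, -6/5) → (1, 8/5, 6/5)
T3 rotate right-handed about the x-axis with cos θ = 7/25, sin θ = -24/25: (1, 8/5, 6/5) → (1, 8/5, -6/5)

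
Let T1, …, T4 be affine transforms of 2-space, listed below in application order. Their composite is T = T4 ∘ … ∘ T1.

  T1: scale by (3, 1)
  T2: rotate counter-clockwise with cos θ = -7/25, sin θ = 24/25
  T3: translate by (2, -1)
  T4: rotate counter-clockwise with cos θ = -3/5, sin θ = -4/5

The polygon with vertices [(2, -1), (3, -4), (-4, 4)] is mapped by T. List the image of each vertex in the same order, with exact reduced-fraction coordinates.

T1 scale by (3, 1): (2, -1) → (6, -1); (3, -4) → (9, -4); (-4, 4) → (-12, 4)
T2 rotate counter-clockwise with cos θ = -7/25, sin θ = 24/25: (6, -1) → (-18/25, 151/25); (9, -4) → (33/25, 244/25); (-12, 4) → (-12/25, -316/25)
T3 translate by (2, -1): (-18/25, 151/25) → (32/25, 126/25); (33/25, 244/25) → (83/25, 219/25); (-12/25, -316/25) → (38/25, -341/25)
T4 rotate counter-clockwise with cos θ = -3/5, sin θ = -4/5: (32/25, 126/25) → (408/125, -506/125); (83/25, 219/25) → (627/125, -989/125); (38/25, -341/25) → (-1478/125, 871/125)

image vertices: (408/125, -506/125), (627/125, -989/125), (-1478/125, 871/125)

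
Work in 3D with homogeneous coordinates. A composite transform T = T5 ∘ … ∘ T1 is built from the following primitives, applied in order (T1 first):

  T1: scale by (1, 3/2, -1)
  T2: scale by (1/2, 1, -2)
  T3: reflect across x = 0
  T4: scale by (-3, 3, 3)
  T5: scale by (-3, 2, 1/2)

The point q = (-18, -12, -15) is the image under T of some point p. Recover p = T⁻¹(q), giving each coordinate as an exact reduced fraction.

T1 = [1 0 0 0; 0 3/2 0 0; 0 0 -1 0; 0 0 0 1]
T2·T1 = [1/2 0 0 0; 0 3/2 0 0; 0 0 2 0; 0 0 0 1]
T3·…·T1 = [-1/2 0 0 0; 0 3/2 0 0; 0 0 2 0; 0 0 0 1]
T4·…·T1 = [3/2 0 0 0; 0 9/2 0 0; 0 0 6 0; 0 0 0 1]
T5·…·T1 = [-9/2 0 0 0; 0 9 0 0; 0 0 3 0; 0 0 0 1]
det M = -243/2; M⁻¹ = [-2/9 0 0 0; 0 1/9 0 0; 0 0 1/3 0; 0 0 0 1]
M⁻¹ · (-18, -12, -15)ᵀ = (4, -4/3, -5)ᵀ

p = (4, -4/3, -5)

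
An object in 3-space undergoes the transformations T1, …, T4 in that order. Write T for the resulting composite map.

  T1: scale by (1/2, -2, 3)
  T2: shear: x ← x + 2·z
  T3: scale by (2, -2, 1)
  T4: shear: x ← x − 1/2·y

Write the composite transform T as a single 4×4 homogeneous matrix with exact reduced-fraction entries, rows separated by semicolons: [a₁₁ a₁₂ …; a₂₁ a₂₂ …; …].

T1 = [1/2 0 0 0; 0 -2 0 0; 0 0 3 0; 0 0 0 1]
T2·T1 = [1/2 0 6 0; 0 -2 0 0; 0 0 3 0; 0 0 0 1]
T3·…·T1 = [1 0 12 0; 0 4 0 0; 0 0 3 0; 0 0 0 1]
T4·…·T1 = [1 -2 12 0; 0 4 0 0; 0 0 3 0; 0 0 0 1]

T = [1 -2 12 0; 0 4 0 0; 0 0 3 0; 0 0 0 1]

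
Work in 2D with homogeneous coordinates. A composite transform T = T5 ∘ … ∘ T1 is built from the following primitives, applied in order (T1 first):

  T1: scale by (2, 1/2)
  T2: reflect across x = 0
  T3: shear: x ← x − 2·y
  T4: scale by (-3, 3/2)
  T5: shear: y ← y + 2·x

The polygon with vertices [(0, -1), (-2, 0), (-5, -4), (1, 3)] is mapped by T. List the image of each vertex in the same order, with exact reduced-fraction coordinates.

image vertices: (-3, -27/4), (-12, -24), (-42, -87), (15, 129/4)

T1 scale by (2, 1/2): (0, -1) → (0, -1/2); (-2, 0) → (-4, 0); (-5, -4) → (-10, -2); (1, 3) → (2, 3/2)
T2 reflect across x = 0: (0, -1/2) → (0, -1/2); (-4, 0) → (4, 0); (-10, -2) → (10, -2); (2, 3/2) → (-2, 3/2)
T3 shear: x ← x − 2·y: (0, -1/2) → (1, -1/2); (4, 0) → (4, 0); (10, -2) → (14, -2); (-2, 3/2) → (-5, 3/2)
T4 scale by (-3, 3/2): (1, -1/2) → (-3, -3/4); (4, 0) → (-12, 0); (14, -2) → (-42, -3); (-5, 3/2) → (15, 9/4)
T5 shear: y ← y + 2·x: (-3, -3/4) → (-3, -27/4); (-12, 0) → (-12, -24); (-42, -3) → (-42, -87); (15, 9/4) → (15, 129/4)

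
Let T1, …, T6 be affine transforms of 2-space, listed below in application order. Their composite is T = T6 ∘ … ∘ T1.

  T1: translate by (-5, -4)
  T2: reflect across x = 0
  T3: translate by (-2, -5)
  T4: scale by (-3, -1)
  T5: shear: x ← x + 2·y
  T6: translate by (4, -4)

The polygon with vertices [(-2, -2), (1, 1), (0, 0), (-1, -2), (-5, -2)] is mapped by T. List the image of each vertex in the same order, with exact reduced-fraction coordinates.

T1 translate by (-5, -4): (-2, -2) → (-7, -6); (1, 1) → (-4, -3); (0, 0) → (-5, -4); (-1, -2) → (-6, -6); (-5, -2) → (-10, -6)
T2 reflect across x = 0: (-7, -6) → (7, -6); (-4, -3) → (4, -3); (-5, -4) → (5, -4); (-6, -6) → (6, -6); (-10, -6) → (10, -6)
T3 translate by (-2, -5): (7, -6) → (5, -11); (4, -3) → (2, -8); (5, -4) → (3, -9); (6, -6) → (4, -11); (10, -6) → (8, -11)
T4 scale by (-3, -1): (5, -11) → (-15, 11); (2, -8) → (-6, 8); (3, -9) → (-9, 9); (4, -11) → (-12, 11); (8, -11) → (-24, 11)
T5 shear: x ← x + 2·y: (-15, 11) → (7, 11); (-6, 8) → (10, 8); (-9, 9) → (9, 9); (-12, 11) → (10, 11); (-24, 11) → (-2, 11)
T6 translate by (4, -4): (7, 11) → (11, 7); (10, 8) → (14, 4); (9, 9) → (13, 5); (10, 11) → (14, 7); (-2, 11) → (2, 7)

image vertices: (11, 7), (14, 4), (13, 5), (14, 7), (2, 7)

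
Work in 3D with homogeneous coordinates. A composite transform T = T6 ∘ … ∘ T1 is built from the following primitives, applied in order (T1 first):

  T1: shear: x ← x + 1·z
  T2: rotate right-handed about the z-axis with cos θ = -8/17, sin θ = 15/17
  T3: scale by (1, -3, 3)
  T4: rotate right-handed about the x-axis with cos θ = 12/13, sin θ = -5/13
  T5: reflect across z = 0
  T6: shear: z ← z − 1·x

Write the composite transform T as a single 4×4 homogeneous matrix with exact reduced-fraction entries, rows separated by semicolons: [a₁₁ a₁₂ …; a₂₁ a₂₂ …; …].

T = [-8/17 -15/17 -8/17 0; -540/221 288/221 -285/221 0; -121/221 315/221 -733/221 0; 0 0 0 1]

T1 = [1 0 1 0; 0 1 0 0; 0 0 1 0; 0 0 0 1]
T2·T1 = [-8/17 -15/17 -8/17 0; 15/17 -8/17 15/17 0; 0 0 1 0; 0 0 0 1]
T3·…·T1 = [-8/17 -15/17 -8/17 0; -45/17 24/17 -45/17 0; 0 0 3 0; 0 0 0 1]
T4·…·T1 = [-8/17 -15/17 -8/17 0; -540/221 288/221 -285/221 0; 225/221 -120/221 837/221 0; 0 0 0 1]
T5·…·T1 = [-8/17 -15/17 -8/17 0; -540/221 288/221 -285/221 0; -225/221 120/221 -837/221 0; 0 0 0 1]
T6·…·T1 = [-8/17 -15/17 -8/17 0; -540/221 288/221 -285/221 0; -121/221 315/221 -733/221 0; 0 0 0 1]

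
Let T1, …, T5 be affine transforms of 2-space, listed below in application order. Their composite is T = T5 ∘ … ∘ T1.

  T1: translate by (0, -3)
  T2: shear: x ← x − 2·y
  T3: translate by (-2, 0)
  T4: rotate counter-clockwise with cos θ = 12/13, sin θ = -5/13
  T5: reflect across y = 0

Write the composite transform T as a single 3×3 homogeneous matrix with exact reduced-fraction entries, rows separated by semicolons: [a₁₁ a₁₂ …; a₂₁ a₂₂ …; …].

T = [12/13 -19/13 33/13; 5/13 -22/13 56/13; 0 0 1]

T1 = [1 0 0; 0 1 -3; 0 0 1]
T2·T1 = [1 -2 6; 0 1 -3; 0 0 1]
T3·…·T1 = [1 -2 4; 0 1 -3; 0 0 1]
T4·…·T1 = [12/13 -19/13 33/13; -5/13 22/13 -56/13; 0 0 1]
T5·…·T1 = [12/13 -19/13 33/13; 5/13 -22/13 56/13; 0 0 1]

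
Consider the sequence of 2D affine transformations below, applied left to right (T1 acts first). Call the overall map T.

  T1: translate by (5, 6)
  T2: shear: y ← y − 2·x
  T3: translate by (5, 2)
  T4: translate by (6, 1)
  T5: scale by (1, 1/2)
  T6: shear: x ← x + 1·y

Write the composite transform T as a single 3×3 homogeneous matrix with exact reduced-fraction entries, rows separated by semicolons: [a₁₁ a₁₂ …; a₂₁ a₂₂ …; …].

T = [0 1/2 31/2; -1 1/2 -1/2; 0 0 1]

T1 = [1 0 5; 0 1 6; 0 0 1]
T2·T1 = [1 0 5; -2 1 -4; 0 0 1]
T3·…·T1 = [1 0 10; -2 1 -2; 0 0 1]
T4·…·T1 = [1 0 16; -2 1 -1; 0 0 1]
T5·…·T1 = [1 0 16; -1 1/2 -1/2; 0 0 1]
T6·…·T1 = [0 1/2 31/2; -1 1/2 -1/2; 0 0 1]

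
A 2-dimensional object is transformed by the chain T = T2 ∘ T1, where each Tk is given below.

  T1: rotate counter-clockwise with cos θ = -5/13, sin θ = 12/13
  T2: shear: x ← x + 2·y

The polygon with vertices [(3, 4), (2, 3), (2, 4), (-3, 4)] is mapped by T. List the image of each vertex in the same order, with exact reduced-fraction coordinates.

image vertices: (-31/13, 16/13), (-28/13, 9/13), (-50/13, 4/13), (-145/13, -56/13)

T1 rotate counter-clockwise with cos θ = -5/13, sin θ = 12/13: (3, 4) → (-63/13, 16/13); (2, 3) → (-46/13, 9/13); (2, 4) → (-58/13, 4/13); (-3, 4) → (-33/13, -56/13)
T2 shear: x ← x + 2·y: (-63/13, 16/13) → (-31/13, 16/13); (-46/13, 9/13) → (-28/13, 9/13); (-58/13, 4/13) → (-50/13, 4/13); (-33/13, -56/13) → (-145/13, -56/13)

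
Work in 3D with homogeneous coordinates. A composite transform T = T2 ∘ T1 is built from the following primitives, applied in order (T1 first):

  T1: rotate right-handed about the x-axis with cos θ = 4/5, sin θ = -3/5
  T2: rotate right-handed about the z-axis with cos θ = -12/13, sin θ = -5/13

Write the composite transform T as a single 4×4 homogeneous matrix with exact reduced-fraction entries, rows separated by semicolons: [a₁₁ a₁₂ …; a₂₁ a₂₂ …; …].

T1 = [1 0 0 0; 0 4/5 3/5 0; 0 -3/5 4/5 0; 0 0 0 1]
T2·T1 = [-12/13 4/13 3/13 0; -5/13 -48/65 -36/65 0; 0 -3/5 4/5 0; 0 0 0 1]

T = [-12/13 4/13 3/13 0; -5/13 -48/65 -36/65 0; 0 -3/5 4/5 0; 0 0 0 1]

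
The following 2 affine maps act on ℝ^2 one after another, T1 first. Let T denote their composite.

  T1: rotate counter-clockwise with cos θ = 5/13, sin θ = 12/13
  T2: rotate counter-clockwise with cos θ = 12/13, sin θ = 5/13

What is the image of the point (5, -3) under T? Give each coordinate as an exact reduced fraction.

T1 rotate counter-clockwise with cos θ = 5/13, sin θ = 12/13: (5, -3) → (61/13, 45/13)
T2 rotate counter-clockwise with cos θ = 12/13, sin θ = 5/13: (61/13, 45/13) → (3, 5)

T(p) = (3, 5)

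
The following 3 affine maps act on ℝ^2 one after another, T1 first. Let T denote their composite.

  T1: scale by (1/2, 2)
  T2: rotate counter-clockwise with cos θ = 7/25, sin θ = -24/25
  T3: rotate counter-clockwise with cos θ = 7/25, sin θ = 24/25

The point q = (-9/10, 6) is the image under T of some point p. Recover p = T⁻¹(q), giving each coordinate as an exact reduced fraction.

T1 = [1/2 0 0; 0 2 0; 0 0 1]
T2·T1 = [7/50 48/25 0; -12/25 14/25 0; 0 0 1]
T3·…·T1 = [1/2 0 0; 0 2 0; 0 0 1]
det M = 1; M⁻¹ = [2 0 0; 0 1/2 0; 0 0 1]
M⁻¹ · (-9/10, 6)ᵀ = (-9/5, 3)ᵀ

p = (-9/5, 3)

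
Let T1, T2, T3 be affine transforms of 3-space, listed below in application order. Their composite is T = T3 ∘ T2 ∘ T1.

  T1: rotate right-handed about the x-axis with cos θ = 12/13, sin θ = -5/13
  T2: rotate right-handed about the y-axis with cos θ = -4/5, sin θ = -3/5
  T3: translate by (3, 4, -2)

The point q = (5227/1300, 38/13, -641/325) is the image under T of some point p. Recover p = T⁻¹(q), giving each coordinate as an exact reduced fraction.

p = (-4/5, -3/4, -1)

T1 = [1 0 0 0; 0 12/13 5/13 0; 0 -5/13 12/13 0; 0 0 0 1]
T2·T1 = [-4/5 3/13 -36/65 0; 0 12/13 5/13 0; 3/5 4/13 -48/65 0; 0 0 0 1]
T3·…·T1 = [-4/5 3/13 -36/65 3; 0 12/13 5/13 4; 3/5 4/13 -48/65 -2; 0 0 0 1]
det M = 1; M⁻¹ = [-4/5 0 3/5 18/5; 3/13 12/13 4/13 -49/13; -36/65 5/13 -48/65 -88/65; 0 0 0 1]
M⁻¹ · (5227/1300, 38/13, -641/325)ᵀ = (-4/5, -3/4, -1)ᵀ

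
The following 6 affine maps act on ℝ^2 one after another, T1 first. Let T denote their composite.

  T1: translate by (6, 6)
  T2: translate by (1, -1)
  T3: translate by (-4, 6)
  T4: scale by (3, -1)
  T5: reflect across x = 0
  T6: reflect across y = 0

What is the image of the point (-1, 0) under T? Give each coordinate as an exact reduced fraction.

T1 translate by (6, 6): (-1, 0) → (5, 6)
T2 translate by (1, -1): (5, 6) → (6, 5)
T3 translate by (-4, 6): (6, 5) → (2, 11)
T4 scale by (3, -1): (2, 11) → (6, -11)
T5 reflect across x = 0: (6, -11) → (-6, -11)
T6 reflect across y = 0: (-6, -11) → (-6, 11)

T(p) = (-6, 11)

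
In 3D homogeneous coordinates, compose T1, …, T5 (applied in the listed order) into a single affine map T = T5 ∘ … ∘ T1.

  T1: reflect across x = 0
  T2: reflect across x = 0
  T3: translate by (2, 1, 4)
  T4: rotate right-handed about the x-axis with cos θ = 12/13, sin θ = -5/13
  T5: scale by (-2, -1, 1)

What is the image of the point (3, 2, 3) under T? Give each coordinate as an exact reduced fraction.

T1 reflect across x = 0: (3, 2, 3) → (-3, 2, 3)
T2 reflect across x = 0: (-3, 2, 3) → (3, 2, 3)
T3 translate by (2, 1, 4): (3, 2, 3) → (5, 3, 7)
T4 rotate right-handed about the x-axis with cos θ = 12/13, sin θ = -5/13: (5, 3, 7) → (5, 71/13, 69/13)
T5 scale by (-2, -1, 1): (5, 71/13, 69/13) → (-10, -71/13, 69/13)

T(p) = (-10, -71/13, 69/13)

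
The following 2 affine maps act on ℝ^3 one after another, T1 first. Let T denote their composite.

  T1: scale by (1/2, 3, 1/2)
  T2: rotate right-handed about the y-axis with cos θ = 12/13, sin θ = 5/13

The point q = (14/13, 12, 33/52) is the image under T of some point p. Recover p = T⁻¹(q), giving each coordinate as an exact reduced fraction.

p = (3/2, 4, 2)

T1 = [1/2 0 0 0; 0 3 0 0; 0 0 1/2 0; 0 0 0 1]
T2·T1 = [6/13 0 5/26 0; 0 3 0 0; -5/26 0 6/13 0; 0 0 0 1]
det M = 3/4; M⁻¹ = [24/13 0 -10/13 0; 0 1/3 0 0; 10/13 0 24/13 0; 0 0 0 1]
M⁻¹ · (14/13, 12, 33/52)ᵀ = (3/2, 4, 2)ᵀ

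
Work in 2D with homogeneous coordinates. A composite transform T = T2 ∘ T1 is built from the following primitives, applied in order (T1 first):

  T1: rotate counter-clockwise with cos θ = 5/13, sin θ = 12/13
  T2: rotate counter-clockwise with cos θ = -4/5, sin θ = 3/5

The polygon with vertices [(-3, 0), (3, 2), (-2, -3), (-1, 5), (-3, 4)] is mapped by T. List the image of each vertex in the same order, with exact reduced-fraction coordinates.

image vertices: (168/65, 99/65), (-102/65, -211/65), (1/5, 18/5), (17/5, -19/5), (60/13, -25/13)

T1 rotate counter-clockwise with cos θ = 5/13, sin θ = 12/13: (-3, 0) → (-15/13, -36/13); (3, 2) → (-9/13, 46/13); (-2, -3) → (2, -3); (-1, 5) → (-5, 1); (-3, 4) → (-63/13, -16/13)
T2 rotate counter-clockwise with cos θ = -4/5, sin θ = 3/5: (-15/13, -36/13) → (168/65, 99/65); (-9/13, 46/13) → (-102/65, -211/65); (2, -3) → (1/5, 18/5); (-5, 1) → (17/5, -19/5); (-63/13, -16/13) → (60/13, -25/13)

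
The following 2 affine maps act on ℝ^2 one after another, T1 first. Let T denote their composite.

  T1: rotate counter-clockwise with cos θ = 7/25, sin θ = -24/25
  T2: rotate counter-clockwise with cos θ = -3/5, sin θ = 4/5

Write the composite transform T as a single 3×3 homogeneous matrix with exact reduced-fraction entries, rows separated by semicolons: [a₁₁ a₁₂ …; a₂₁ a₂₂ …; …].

T1 = [7/25 24/25 0; -24/25 7/25 0; 0 0 1]
T2·T1 = [3/5 -4/5 0; 4/5 3/5 0; 0 0 1]

T = [3/5 -4/5 0; 4/5 3/5 0; 0 0 1]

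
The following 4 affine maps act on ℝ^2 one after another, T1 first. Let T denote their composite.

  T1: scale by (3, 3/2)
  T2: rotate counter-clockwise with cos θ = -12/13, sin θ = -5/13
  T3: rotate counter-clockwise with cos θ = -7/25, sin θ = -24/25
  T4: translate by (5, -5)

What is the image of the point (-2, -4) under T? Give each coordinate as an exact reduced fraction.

T1 scale by (3, 3/2): (-2, -4) → (-6, -6)
T2 rotate counter-clockwise with cos θ = -12/13, sin θ = -5/13: (-6, -6) → (42/13, 102/13)
T3 rotate counter-clockwise with cos θ = -7/25, sin θ = -24/25: (42/13, 102/13) → (2154/325, -1722/325)
T4 translate by (5, -5): (2154/325, -1722/325) → (3779/325, -3347/325)

T(p) = (3779/325, -3347/325)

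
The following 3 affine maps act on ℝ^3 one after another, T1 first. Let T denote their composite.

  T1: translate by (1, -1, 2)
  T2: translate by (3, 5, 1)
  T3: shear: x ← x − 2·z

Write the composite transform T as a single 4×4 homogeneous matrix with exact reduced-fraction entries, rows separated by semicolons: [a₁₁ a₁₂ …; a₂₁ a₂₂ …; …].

T = [1 0 -2 -2; 0 1 0 4; 0 0 1 3; 0 0 0 1]

T1 = [1 0 0 1; 0 1 0 -1; 0 0 1 2; 0 0 0 1]
T2·T1 = [1 0 0 4; 0 1 0 4; 0 0 1 3; 0 0 0 1]
T3·…·T1 = [1 0 -2 -2; 0 1 0 4; 0 0 1 3; 0 0 0 1]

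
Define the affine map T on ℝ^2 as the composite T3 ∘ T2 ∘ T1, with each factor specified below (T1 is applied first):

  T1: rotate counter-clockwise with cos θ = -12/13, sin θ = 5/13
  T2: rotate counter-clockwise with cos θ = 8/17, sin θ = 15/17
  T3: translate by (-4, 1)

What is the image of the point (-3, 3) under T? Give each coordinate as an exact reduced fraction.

T(p) = (49/221, 128/221)

T1 rotate counter-clockwise with cos θ = -12/13, sin θ = 5/13: (-3, 3) → (21/13, -51/13)
T2 rotate counter-clockwise with cos θ = 8/17, sin θ = 15/17: (21/13, -51/13) → (933/221, -93/221)
T3 translate by (-4, 1): (933/221, -93/221) → (49/221, 128/221)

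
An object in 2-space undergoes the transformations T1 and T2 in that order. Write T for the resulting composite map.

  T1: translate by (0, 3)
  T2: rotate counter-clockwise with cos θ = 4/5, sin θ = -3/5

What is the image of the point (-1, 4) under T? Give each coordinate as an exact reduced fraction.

T1 translate by (0, 3): (-1, 4) → (-1, 7)
T2 rotate counter-clockwise with cos θ = 4/5, sin θ = -3/5: (-1, 7) → (17/5, 31/5)

T(p) = (17/5, 31/5)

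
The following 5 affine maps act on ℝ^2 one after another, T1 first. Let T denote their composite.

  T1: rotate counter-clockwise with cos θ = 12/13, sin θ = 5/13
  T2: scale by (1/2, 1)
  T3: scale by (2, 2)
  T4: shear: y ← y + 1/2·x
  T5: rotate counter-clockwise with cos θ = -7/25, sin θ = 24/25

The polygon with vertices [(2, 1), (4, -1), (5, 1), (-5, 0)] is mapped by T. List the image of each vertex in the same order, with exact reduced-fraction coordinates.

T1 rotate counter-clockwise with cos θ = 12/13, sin θ = 5/13: (2, 1) → (19/13, 22/13); (4, -1) → (53/13, 8/13); (5, 1) → (55/13, 37/13); (-5, 0) → (-60/13, -25/13)
T2 scale by (1/2, 1): (19/13, 22/13) → (19/26, 22/13); (53/13, 8/13) → (53/26, 8/13); (55/13, 37/13) → (55/26, 37/13); (-60/13, -25/13) → (-30/13, -25/13)
T3 scale by (2, 2): (19/26, 22/13) → (19/13, 44/13); (53/26, 8/13) → (53/13, 16/13); (55/26, 37/13) → (55/13, 74/13); (-30/13, -25/13) → (-60/13, -50/13)
T4 shear: y ← y + 1/2·x: (19/13, 44/13) → (19/13, 107/26); (53/13, 16/13) → (53/13, 85/26); (55/13, 74/13) → (55/13, 203/26); (-60/13, -50/13) → (-60/13, -80/13)
T5 rotate counter-clockwise with cos θ = -7/25, sin θ = 24/25: (19/13, 107/26) → (-109/25, 163/650); (53/13, 85/26) → (-107/25, 1949/650); (55/13, 203/26) → (-217/25, 1219/650); (-60/13, -80/13) → (36/5, -176/65)

image vertices: (-109/25, 163/650), (-107/25, 1949/650), (-217/25, 1219/650), (36/5, -176/65)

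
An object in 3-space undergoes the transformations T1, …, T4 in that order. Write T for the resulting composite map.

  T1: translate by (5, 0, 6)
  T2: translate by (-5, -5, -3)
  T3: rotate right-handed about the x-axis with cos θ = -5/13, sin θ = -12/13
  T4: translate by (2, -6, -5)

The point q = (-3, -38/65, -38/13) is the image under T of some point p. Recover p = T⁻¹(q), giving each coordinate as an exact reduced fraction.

p = (-5, 1, 6/5)

T1 = [1 0 0 5; 0 1 0 0; 0 0 1 6; 0 0 0 1]
T2·T1 = [1 0 0 0; 0 1 0 -5; 0 0 1 3; 0 0 0 1]
T3·…·T1 = [1 0 0 0; 0 -5/13 12/13 61/13; 0 -12/13 -5/13 45/13; 0 0 0 1]
T4·…·T1 = [1 0 0 2; 0 -5/13 12/13 -17/13; 0 -12/13 -5/13 -20/13; 0 0 0 1]
det M = 1; M⁻¹ = [1 0 0 -2; 0 -5/13 -12/13 -25/13; 0 12/13 -5/13 8/13; 0 0 0 1]
M⁻¹ · (-3, -38/65, -38/13)ᵀ = (-5, 1, 6/5)ᵀ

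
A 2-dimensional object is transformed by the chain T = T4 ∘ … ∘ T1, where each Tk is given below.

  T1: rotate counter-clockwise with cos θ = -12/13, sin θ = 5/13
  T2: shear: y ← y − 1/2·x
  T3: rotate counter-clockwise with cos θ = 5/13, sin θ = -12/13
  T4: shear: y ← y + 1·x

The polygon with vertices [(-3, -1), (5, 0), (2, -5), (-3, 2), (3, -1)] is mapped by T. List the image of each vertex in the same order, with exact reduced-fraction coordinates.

image vertices: (-77/169, -1373/338), (360/169, 1355/169), (839/169, 2349/338), (-38/13, -82/13), (355/169, 1879/338)

T1 rotate counter-clockwise with cos θ = -12/13, sin θ = 5/13: (-3, -1) → (41/13, -3/13); (5, 0) → (-60/13, 25/13); (2, -5) → (1/13, 70/13); (-3, 2) → (2, -3); (3, -1) → (-31/13, 27/13)
T2 shear: y ← y − 1/2·x: (41/13, -3/13) → (41/13, -47/26); (-60/13, 25/13) → (-60/13, 55/13); (1/13, 70/13) → (1/13, 139/26); (2, -3) → (2, -4); (-31/13, 27/13) → (-31/13, 85/26)
T3 rotate counter-clockwise with cos θ = 5/13, sin θ = -12/13: (41/13, -47/26) → (-77/169, -1219/338); (-60/13, 55/13) → (360/169, 995/169); (1/13, 139/26) → (839/169, 671/338); (2, -4) → (-38/13, -44/13); (-31/13, 85/26) → (355/169, 1169/338)
T4 shear: y ← y + 1·x: (-77/169, -1219/338) → (-77/169, -1373/338); (360/169, 995/169) → (360/169, 1355/169); (839/169, 671/338) → (839/169, 2349/338); (-38/13, -44/13) → (-38/13, -82/13); (355/169, 1169/338) → (355/169, 1879/338)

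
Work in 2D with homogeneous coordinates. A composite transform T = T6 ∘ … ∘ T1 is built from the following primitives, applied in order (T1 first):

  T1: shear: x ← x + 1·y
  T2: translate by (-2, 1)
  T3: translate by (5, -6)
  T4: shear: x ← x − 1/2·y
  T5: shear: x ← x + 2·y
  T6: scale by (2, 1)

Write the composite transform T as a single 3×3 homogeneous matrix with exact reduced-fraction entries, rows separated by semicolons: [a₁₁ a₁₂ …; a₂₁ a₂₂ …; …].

T1 = [1 1 0; 0 1 0; 0 0 1]
T2·T1 = [1 1 -2; 0 1 1; 0 0 1]
T3·…·T1 = [1 1 3; 0 1 -5; 0 0 1]
T4·…·T1 = [1 1/2 11/2; 0 1 -5; 0 0 1]
T5·…·T1 = [1 5/2 -9/2; 0 1 -5; 0 0 1]
T6·…·T1 = [2 5 -9; 0 1 -5; 0 0 1]

T = [2 5 -9; 0 1 -5; 0 0 1]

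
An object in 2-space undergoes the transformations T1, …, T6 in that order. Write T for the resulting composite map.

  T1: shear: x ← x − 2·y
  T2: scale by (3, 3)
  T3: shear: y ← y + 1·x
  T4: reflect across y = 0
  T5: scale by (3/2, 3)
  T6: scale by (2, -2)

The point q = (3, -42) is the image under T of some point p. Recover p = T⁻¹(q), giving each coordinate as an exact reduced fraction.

p = (-5, -8/3)

T1 = [1 -2 0; 0 1 0; 0 0 1]
T2·T1 = [3 -6 0; 0 3 0; 0 0 1]
T3·…·T1 = [3 -6 0; 3 -3 0; 0 0 1]
T4·…·T1 = [3 -6 0; -3 3 0; 0 0 1]
T5·…·T1 = [9/2 -9 0; -9 9 0; 0 0 1]
T6·…·T1 = [9 -18 0; 18 -18 0; 0 0 1]
det M = 162; M⁻¹ = [-1/9 1/9 0; -1/9 1/18 0; 0 0 1]
M⁻¹ · (3, -42)ᵀ = (-5, -8/3)ᵀ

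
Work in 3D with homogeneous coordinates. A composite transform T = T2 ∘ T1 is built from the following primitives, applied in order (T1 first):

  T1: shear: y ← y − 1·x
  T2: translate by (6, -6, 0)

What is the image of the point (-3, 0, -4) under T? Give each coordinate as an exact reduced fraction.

T1 shear: y ← y − 1·x: (-3, 0, -4) → (-3, 3, -4)
T2 translate by (6, -6, 0): (-3, 3, -4) → (3, -3, -4)

T(p) = (3, -3, -4)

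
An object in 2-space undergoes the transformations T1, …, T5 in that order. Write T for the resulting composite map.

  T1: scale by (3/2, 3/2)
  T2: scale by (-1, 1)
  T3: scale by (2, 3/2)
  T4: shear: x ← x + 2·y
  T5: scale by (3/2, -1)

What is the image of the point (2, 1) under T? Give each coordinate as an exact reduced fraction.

T(p) = (-9/4, -9/4)

T1 scale by (3/2, 3/2): (2, 1) → (3, 3/2)
T2 scale by (-1, 1): (3, 3/2) → (-3, 3/2)
T3 scale by (2, 3/2): (-3, 3/2) → (-6, 9/4)
T4 shear: x ← x + 2·y: (-6, 9/4) → (-3/2, 9/4)
T5 scale by (3/2, -1): (-3/2, 9/4) → (-9/4, -9/4)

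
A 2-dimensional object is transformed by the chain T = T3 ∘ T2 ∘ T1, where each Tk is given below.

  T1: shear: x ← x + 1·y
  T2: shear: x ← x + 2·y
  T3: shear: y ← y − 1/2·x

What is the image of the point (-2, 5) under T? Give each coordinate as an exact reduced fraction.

T1 shear: x ← x + 1·y: (-2, 5) → (3, 5)
T2 shear: x ← x + 2·y: (3, 5) → (13, 5)
T3 shear: y ← y − 1/2·x: (13, 5) → (13, -3/2)

T(p) = (13, -3/2)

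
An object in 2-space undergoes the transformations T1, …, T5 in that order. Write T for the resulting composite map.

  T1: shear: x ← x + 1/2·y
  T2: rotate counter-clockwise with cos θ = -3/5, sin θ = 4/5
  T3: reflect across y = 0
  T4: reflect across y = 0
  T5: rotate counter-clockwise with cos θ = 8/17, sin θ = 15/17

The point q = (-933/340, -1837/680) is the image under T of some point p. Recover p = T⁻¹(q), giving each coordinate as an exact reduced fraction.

p = (2, 9/4)

T1 = [1 1/2 0; 0 1 0; 0 0 1]
T2·T1 = [-3/5 -11/10 0; 4/5 -1/5 0; 0 0 1]
T3·…·T1 = [-3/5 -11/10 0; -4/5 1/5 0; 0 0 1]
T4·…·T1 = [-3/5 -11/10 0; 4/5 -1/5 0; 0 0 1]
T5·…·T1 = [-84/85 -29/85 0; -13/85 -181/170 0; 0 0 1]
det M = 1; M⁻¹ = [-181/170 29/85 0; 13/85 -84/85 0; 0 0 1]
M⁻¹ · (-933/340, -1837/680)ᵀ = (2, 9/4)ᵀ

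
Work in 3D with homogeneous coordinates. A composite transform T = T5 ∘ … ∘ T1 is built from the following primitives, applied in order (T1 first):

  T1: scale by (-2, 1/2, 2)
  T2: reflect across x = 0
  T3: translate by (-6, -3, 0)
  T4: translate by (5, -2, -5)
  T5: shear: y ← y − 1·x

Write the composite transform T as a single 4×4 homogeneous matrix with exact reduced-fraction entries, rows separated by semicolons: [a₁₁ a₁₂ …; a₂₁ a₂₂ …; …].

T1 = [-2 0 0 0; 0 1/2 0 0; 0 0 2 0; 0 0 0 1]
T2·T1 = [2 0 0 0; 0 1/2 0 0; 0 0 2 0; 0 0 0 1]
T3·…·T1 = [2 0 0 -6; 0 1/2 0 -3; 0 0 2 0; 0 0 0 1]
T4·…·T1 = [2 0 0 -1; 0 1/2 0 -5; 0 0 2 -5; 0 0 0 1]
T5·…·T1 = [2 0 0 -1; -2 1/2 0 -4; 0 0 2 -5; 0 0 0 1]

T = [2 0 0 -1; -2 1/2 0 -4; 0 0 2 -5; 0 0 0 1]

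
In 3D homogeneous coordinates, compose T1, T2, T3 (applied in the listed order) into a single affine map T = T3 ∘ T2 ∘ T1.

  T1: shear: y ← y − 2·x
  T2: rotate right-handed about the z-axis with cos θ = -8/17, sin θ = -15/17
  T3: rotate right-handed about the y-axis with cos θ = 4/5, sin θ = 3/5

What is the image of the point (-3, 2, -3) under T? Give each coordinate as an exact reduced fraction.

T1 shear: y ← y − 2·x: (-3, 2, -3) → (-3, 8, -3)
T2 rotate right-handed about the z-axis with cos θ = -8/17, sin θ = -15/17: (-3, 8, -3) → (144/17, -19/17, -3)
T3 rotate right-handed about the y-axis with cos θ = 4/5, sin θ = 3/5: (144/17, -19/17, -3) → (423/85, -19/17, -636/85)

T(p) = (423/85, -19/17, -636/85)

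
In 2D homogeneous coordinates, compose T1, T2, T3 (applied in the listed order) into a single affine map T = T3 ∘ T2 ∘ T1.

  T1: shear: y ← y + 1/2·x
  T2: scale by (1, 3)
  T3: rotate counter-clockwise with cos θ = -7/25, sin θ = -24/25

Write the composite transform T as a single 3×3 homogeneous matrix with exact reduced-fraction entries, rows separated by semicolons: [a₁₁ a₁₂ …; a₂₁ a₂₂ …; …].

T = [29/25 72/25 0; -69/50 -21/25 0; 0 0 1]

T1 = [1 0 0; 1/2 1 0; 0 0 1]
T2·T1 = [1 0 0; 3/2 3 0; 0 0 1]
T3·…·T1 = [29/25 72/25 0; -69/50 -21/25 0; 0 0 1]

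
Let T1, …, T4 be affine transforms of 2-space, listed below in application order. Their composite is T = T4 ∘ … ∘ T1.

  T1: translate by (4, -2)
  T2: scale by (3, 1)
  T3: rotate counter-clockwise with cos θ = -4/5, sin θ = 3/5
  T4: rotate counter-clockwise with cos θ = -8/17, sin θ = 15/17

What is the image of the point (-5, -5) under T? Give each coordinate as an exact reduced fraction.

T1 translate by (4, -2): (-5, -5) → (-1, -7)
T2 scale by (3, 1): (-1, -7) → (-3, -7)
T3 rotate counter-clockwise with cos θ = -4/5, sin θ = 3/5: (-3, -7) → (33/5, 19/5)
T4 rotate counter-clockwise with cos θ = -8/17, sin θ = 15/17: (33/5, 19/5) → (-549/85, 343/85)

T(p) = (-549/85, 343/85)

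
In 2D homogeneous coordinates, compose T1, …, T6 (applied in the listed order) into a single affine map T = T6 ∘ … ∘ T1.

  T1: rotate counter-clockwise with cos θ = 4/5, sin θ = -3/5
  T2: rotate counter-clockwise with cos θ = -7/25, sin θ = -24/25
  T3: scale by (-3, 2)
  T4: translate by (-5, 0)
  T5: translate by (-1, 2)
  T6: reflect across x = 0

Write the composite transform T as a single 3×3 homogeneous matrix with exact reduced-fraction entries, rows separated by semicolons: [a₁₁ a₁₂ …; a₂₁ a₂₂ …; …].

T = [-12/5 9/5 6; -6/5 -8/5 2; 0 0 1]

T1 = [4/5 3/5 0; -3/5 4/5 0; 0 0 1]
T2·T1 = [-4/5 3/5 0; -3/5 -4/5 0; 0 0 1]
T3·…·T1 = [12/5 -9/5 0; -6/5 -8/5 0; 0 0 1]
T4·…·T1 = [12/5 -9/5 -5; -6/5 -8/5 0; 0 0 1]
T5·…·T1 = [12/5 -9/5 -6; -6/5 -8/5 2; 0 0 1]
T6·…·T1 = [-12/5 9/5 6; -6/5 -8/5 2; 0 0 1]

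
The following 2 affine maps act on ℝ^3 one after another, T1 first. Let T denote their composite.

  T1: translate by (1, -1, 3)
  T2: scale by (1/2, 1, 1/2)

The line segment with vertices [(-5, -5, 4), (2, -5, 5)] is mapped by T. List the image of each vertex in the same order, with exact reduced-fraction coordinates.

T1 translate by (1, -1, 3): (-5, -5, 4) → (-4, -6, 7); (2, -5, 5) → (3, -6, 8)
T2 scale by (1/2, 1, 1/2): (-4, -6, 7) → (-2, -6, 7/2); (3, -6, 8) → (3/2, -6, 4)

image vertices: (-2, -6, 7/2), (3/2, -6, 4)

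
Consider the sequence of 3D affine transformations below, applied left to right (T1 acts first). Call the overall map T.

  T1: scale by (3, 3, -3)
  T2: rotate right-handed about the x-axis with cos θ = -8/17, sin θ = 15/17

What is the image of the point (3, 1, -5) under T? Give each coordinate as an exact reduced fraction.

T1 scale by (3, 3, -3): (3, 1, -5) → (9, 3, 15)
T2 rotate right-handed about the x-axis with cos θ = -8/17, sin θ = 15/17: (9, 3, 15) → (9, -249/17, -75/17)

T(p) = (9, -249/17, -75/17)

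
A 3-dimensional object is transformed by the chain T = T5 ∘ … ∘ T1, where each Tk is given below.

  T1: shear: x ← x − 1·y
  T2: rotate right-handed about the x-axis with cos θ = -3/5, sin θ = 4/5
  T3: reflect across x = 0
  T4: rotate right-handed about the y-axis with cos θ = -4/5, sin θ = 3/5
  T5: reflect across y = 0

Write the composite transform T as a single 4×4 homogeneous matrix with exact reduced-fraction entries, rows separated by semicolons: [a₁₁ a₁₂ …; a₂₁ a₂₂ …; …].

T = [4/5 -8/25 -9/25 0; 0 3/5 4/5 0; 3/5 -31/25 12/25 0; 0 0 0 1]

T1 = [1 -1 0 0; 0 1 0 0; 0 0 1 0; 0 0 0 1]
T2·T1 = [1 -1 0 0; 0 -3/5 -4/5 0; 0 4/5 -3/5 0; 0 0 0 1]
T3·…·T1 = [-1 1 0 0; 0 -3/5 -4/5 0; 0 4/5 -3/5 0; 0 0 0 1]
T4·…·T1 = [4/5 -8/25 -9/25 0; 0 -3/5 -4/5 0; 3/5 -31/25 12/25 0; 0 0 0 1]
T5·…·T1 = [4/5 -8/25 -9/25 0; 0 3/5 4/5 0; 3/5 -31/25 12/25 0; 0 0 0 1]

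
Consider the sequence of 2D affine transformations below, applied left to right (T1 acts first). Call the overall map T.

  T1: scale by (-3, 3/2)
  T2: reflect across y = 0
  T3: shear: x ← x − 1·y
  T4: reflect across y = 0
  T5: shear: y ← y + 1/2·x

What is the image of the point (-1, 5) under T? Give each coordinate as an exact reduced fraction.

T(p) = (21/2, 51/4)

T1 scale by (-3, 3/2): (-1, 5) → (3, 15/2)
T2 reflect across y = 0: (3, 15/2) → (3, -15/2)
T3 shear: x ← x − 1·y: (3, -15/2) → (21/2, -15/2)
T4 reflect across y = 0: (21/2, -15/2) → (21/2, 15/2)
T5 shear: y ← y + 1/2·x: (21/2, 15/2) → (21/2, 51/4)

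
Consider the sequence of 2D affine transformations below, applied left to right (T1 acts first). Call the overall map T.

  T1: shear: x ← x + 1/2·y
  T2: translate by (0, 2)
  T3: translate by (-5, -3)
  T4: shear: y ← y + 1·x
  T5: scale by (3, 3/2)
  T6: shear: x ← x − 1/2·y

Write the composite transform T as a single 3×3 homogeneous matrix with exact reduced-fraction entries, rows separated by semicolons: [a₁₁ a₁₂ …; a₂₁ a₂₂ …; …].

T = [9/4 3/8 -21/2; 3/2 9/4 -9; 0 0 1]

T1 = [1 1/2 0; 0 1 0; 0 0 1]
T2·T1 = [1 1/2 0; 0 1 2; 0 0 1]
T3·…·T1 = [1 1/2 -5; 0 1 -1; 0 0 1]
T4·…·T1 = [1 1/2 -5; 1 3/2 -6; 0 0 1]
T5·…·T1 = [3 3/2 -15; 3/2 9/4 -9; 0 0 1]
T6·…·T1 = [9/4 3/8 -21/2; 3/2 9/4 -9; 0 0 1]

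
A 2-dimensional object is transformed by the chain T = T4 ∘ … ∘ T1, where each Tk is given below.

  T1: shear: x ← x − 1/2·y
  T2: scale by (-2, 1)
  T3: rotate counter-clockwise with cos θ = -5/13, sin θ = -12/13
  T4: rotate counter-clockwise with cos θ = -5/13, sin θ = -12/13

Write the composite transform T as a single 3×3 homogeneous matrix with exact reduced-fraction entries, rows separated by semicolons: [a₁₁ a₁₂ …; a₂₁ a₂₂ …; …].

T = [238/169 -239/169 0; -240/169 1/169 0; 0 0 1]

T1 = [1 -1/2 0; 0 1 0; 0 0 1]
T2·T1 = [-2 1 0; 0 1 0; 0 0 1]
T3·…·T1 = [10/13 7/13 0; 24/13 -17/13 0; 0 0 1]
T4·…·T1 = [238/169 -239/169 0; -240/169 1/169 0; 0 0 1]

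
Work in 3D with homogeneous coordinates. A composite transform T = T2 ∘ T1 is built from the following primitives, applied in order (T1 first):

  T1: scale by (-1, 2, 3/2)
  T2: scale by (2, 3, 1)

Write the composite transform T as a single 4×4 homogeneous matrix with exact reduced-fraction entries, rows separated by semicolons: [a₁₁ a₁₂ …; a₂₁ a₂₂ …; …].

T1 = [-1 0 0 0; 0 2 0 0; 0 0 3/2 0; 0 0 0 1]
T2·T1 = [-2 0 0 0; 0 6 0 0; 0 0 3/2 0; 0 0 0 1]

T = [-2 0 0 0; 0 6 0 0; 0 0 3/2 0; 0 0 0 1]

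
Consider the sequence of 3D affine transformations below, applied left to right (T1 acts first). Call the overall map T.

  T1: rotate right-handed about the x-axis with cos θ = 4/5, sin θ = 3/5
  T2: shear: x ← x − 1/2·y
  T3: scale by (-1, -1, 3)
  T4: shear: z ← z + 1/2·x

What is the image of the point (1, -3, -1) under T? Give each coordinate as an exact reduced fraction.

T(p) = (-19/10, 9/5, -35/4)

T1 rotate right-handed about the x-axis with cos θ = 4/5, sin θ = 3/5: (1, -3, -1) → (1, -9/5, -13/5)
T2 shear: x ← x − 1/2·y: (1, -9/5, -13/5) → (19/10, -9/5, -13/5)
T3 scale by (-1, -1, 3): (19/10, -9/5, -13/5) → (-19/10, 9/5, -39/5)
T4 shear: z ← z + 1/2·x: (-19/10, 9/5, -39/5) → (-19/10, 9/5, -35/4)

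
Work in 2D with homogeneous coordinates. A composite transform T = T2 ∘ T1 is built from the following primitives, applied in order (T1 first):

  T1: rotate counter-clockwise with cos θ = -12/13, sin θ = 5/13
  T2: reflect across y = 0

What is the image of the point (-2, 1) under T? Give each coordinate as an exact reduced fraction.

T1 rotate counter-clockwise with cos θ = -12/13, sin θ = 5/13: (-2, 1) → (19/13, -22/13)
T2 reflect across y = 0: (19/13, -22/13) → (19/13, 22/13)

T(p) = (19/13, 22/13)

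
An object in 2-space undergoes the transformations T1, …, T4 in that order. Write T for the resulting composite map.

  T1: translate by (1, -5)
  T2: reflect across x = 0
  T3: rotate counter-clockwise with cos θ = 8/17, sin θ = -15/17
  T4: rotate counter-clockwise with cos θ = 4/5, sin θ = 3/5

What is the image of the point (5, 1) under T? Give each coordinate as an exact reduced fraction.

T1 translate by (1, -5): (5, 1) → (6, -4)
T2 reflect across x = 0: (6, -4) → (-6, -4)
T3 rotate counter-clockwise with cos θ = 8/17, sin θ = -15/17: (-6, -4) → (-108/17, 58/17)
T4 rotate counter-clockwise with cos θ = 4/5, sin θ = 3/5: (-108/17, 58/17) → (-606/85, -92/85)

T(p) = (-606/85, -92/85)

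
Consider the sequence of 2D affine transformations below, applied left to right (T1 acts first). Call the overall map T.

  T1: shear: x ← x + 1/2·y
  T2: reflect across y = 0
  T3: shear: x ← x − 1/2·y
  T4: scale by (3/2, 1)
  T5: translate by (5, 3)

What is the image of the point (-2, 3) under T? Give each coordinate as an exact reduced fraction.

T(p) = (13/2, 0)

T1 shear: x ← x + 1/2·y: (-2, 3) → (-1/2, 3)
T2 reflect across y = 0: (-1/2, 3) → (-1/2, -3)
T3 shear: x ← x − 1/2·y: (-1/2, -3) → (1, -3)
T4 scale by (3/2, 1): (1, -3) → (3/2, -3)
T5 translate by (5, 3): (3/2, -3) → (13/2, 0)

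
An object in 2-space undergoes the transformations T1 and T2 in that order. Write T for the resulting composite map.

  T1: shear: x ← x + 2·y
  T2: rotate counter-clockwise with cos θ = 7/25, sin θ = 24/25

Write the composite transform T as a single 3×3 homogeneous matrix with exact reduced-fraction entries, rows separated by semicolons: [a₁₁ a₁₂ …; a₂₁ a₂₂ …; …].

T = [7/25 -2/5 0; 24/25 11/5 0; 0 0 1]

T1 = [1 2 0; 0 1 0; 0 0 1]
T2·T1 = [7/25 -2/5 0; 24/25 11/5 0; 0 0 1]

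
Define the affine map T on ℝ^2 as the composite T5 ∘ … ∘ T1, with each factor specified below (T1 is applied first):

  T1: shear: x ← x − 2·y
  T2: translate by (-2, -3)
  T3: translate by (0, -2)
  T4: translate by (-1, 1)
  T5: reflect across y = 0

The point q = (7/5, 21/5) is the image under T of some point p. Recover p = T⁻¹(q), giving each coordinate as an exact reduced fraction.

p = (4, -1/5)

T1 = [1 -2 0; 0 1 0; 0 0 1]
T2·T1 = [1 -2 -2; 0 1 -3; 0 0 1]
T3·…·T1 = [1 -2 -2; 0 1 -5; 0 0 1]
T4·…·T1 = [1 -2 -3; 0 1 -4; 0 0 1]
T5·…·T1 = [1 -2 -3; 0 -1 4; 0 0 1]
det M = -1; M⁻¹ = [1 -2 11; 0 -1 4; 0 0 1]
M⁻¹ · (7/5, 21/5)ᵀ = (4, -1/5)ᵀ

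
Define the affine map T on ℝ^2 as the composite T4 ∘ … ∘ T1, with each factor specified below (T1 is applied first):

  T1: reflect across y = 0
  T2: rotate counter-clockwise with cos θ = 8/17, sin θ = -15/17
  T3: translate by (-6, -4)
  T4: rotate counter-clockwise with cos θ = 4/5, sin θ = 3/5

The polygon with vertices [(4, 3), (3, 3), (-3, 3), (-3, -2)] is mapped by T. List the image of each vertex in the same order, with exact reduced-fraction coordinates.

image vertices: (-4/85, -953/85), (-81/85, -917/85), (-543/85, -701/85), (-363/85, -316/85)

T1 reflect across y = 0: (4, 3) → (4, -3); (3, 3) → (3, -3); (-3, 3) → (-3, -3); (-3, -2) → (-3, 2)
T2 rotate counter-clockwise with cos θ = 8/17, sin θ = -15/17: (4, -3) → (-13/17, -84/17); (3, -3) → (-21/17, -69/17); (-3, -3) → (-69/17, 21/17); (-3, 2) → (6/17, 61/17)
T3 translate by (-6, -4): (-13/17, -84/17) → (-115/17, -152/17); (-21/17, -69/17) → (-123/17, -137/17); (-69/17, 21/17) → (-171/17, -47/17); (6/17, 61/17) → (-96/17, -7/17)
T4 rotate counter-clockwise with cos θ = 4/5, sin θ = 3/5: (-115/17, -152/17) → (-4/85, -953/85); (-123/17, -137/17) → (-81/85, -917/85); (-171/17, -47/17) → (-543/85, -701/85); (-96/17, -7/17) → (-363/85, -316/85)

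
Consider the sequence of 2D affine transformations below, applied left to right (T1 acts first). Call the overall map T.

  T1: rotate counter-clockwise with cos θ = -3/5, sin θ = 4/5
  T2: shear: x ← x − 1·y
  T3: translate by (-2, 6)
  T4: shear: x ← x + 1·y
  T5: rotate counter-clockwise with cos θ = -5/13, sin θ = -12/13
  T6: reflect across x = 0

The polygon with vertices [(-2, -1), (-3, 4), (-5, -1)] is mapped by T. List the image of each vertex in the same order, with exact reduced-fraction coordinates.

T1 rotate counter-clockwise with cos θ = -3/5, sin θ = 4/5: (-2, -1) → (2, -1); (-3, 4) → (-7/5, -24/5); (-5, -1) → (19/5, -17/5)
T2 shear: x ← x − 1·y: (2, -1) → (3, -1); (-7/5, -24/5) → (17/5, -24/5); (19/5, -17/5) → (36/5, -17/5)
T3 translate by (-2, 6): (3, -1) → (1, 5); (17/5, -24/5) → (7/5, 6/5); (36/5, -17/5) → (26/5, 13/5)
T4 shear: x ← x + 1·y: (1, 5) → (6, 5); (7/5, 6/5) → (13/5, 6/5); (26/5, 13/5) → (39/5, 13/5)
T5 rotate counter-clockwise with cos θ = -5/13, sin θ = -12/13: (6, 5) → (30/13, -97/13); (13/5, 6/5) → (7/65, -186/65); (39/5, 13/5) → (-3/5, -41/5)
T6 reflect across x = 0: (30/13, -97/13) → (-30/13, -97/13); (7/65, -186/65) → (-7/65, -186/65); (-3/5, -41/5) → (3/5, -41/5)

image vertices: (-30/13, -97/13), (-7/65, -186/65), (3/5, -41/5)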